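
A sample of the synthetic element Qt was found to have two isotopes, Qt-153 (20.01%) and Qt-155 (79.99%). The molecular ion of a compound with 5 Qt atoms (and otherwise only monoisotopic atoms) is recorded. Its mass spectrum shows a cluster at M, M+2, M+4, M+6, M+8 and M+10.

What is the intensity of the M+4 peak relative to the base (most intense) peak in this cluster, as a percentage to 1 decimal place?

12.5%

Binomial terms of (0.2001 + 0.7999)^5: M 0.0003, M+2 0.0064, M+4 0.0513, M+6 0.2049, M+8 0.4096, M+10 0.3275 → M+8 is the base peak.
P(M+8) = C(5,4) × 0.2001^1 × 0.7999^4 = 5 × 0.2001 × 0.40939524 = 0.409600 (base)
P(M+4) = C(5,2) × 0.2001^3 × 0.7999^2 = 10 × 0.00801201 × 0.63984001 = 0.051264
Relative intensity = 0.051264 / 0.409600 × 100 = 12.5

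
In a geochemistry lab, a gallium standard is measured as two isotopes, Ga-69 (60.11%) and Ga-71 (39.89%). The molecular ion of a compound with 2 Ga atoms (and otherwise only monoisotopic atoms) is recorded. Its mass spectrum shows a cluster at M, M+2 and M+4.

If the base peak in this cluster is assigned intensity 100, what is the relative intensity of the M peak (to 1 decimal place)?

75.3

(0.6011 + 0.3989)^2 gives M 0.3613, M+2 0.4796, M+4 0.1591; the largest is M+2.
P(M+2) = C(2,1) × 0.6011^1 × 0.3989^1 = 2 × 0.6011 × 0.3989 = 0.479558 (base)
P(M) = C(2,0) × 0.6011^2 × 0.3989^0 = 1 × 0.36132121 × 1.0000 = 0.361321
Relative intensity = 0.361321 / 0.479558 × 100 = 75.3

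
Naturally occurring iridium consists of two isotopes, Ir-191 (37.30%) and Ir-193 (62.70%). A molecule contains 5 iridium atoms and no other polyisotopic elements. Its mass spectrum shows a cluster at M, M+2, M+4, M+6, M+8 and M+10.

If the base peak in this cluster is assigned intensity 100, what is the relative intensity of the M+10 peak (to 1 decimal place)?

28.3

Binomial terms of (0.3730 + 0.6270)^5: M 0.0072, M+2 0.0607, M+4 0.2040, M+6 0.3429, M+8 0.2882, M+10 0.0969 → M+6 is the base peak.
P(M+6) = C(5,3) × 0.3730^2 × 0.6270^3 = 10 × 0.139129 × 0.24649188 = 0.342942 (base)
P(M+10) = C(5,5) × 0.3730^0 × 0.6270^5 = 1 × 1.0000 × 0.09690311 = 0.096903
Relative intensity = 0.096903 / 0.342942 × 100 = 28.3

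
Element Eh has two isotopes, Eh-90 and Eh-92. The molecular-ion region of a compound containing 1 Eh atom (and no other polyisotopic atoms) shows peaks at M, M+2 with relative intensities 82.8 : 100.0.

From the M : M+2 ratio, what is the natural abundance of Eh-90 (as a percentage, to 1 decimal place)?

45.3%

Write p for the Eh-90 fraction. I(M+2)/I(M) = [C(1,1)·p^0·(1−p)] / p^1 = 1·(1−p)/p = 100.0/82.8 = 1.2077
(1−p)/p = 1.2077/1 = 1.2077  ⇒  p = 1/(1 + 1.2077) = 0.4530
Eh-90: 45.3%, Eh-92: 54.7%.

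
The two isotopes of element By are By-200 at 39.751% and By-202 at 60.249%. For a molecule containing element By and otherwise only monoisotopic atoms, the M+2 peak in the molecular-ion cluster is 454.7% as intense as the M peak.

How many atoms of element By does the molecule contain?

The M+2/M ratio from n By atoms is n · q/p = n · 0.60249/0.39751.
n = 4.547 × 0.39751/0.60249 = 3.00 ≈ 3

3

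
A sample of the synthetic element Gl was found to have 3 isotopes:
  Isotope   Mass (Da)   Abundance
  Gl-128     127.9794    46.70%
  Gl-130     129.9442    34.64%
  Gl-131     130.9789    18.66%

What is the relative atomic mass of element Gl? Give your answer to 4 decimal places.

129.2197 Da

Average mass = Σ (abundance × isotope mass) = 0.4670 × 127.9794 + 0.3464 × 129.9442 + 0.1866 × 130.9789
= 59.76638 + 45.01267 + 24.44066 = 129.21971 Da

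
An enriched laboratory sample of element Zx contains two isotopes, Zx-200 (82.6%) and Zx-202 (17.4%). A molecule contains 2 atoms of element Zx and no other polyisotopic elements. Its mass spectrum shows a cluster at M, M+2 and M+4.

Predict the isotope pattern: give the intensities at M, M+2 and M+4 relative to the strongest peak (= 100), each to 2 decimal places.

Each Zx atom is independently Zx-200 (p = 0.826) or Zx-202 (q = 0.174); the cluster is the binomial expansion (p + q)^2.
P(M) = 0.826^2 = 0.682276
P(M+2) = 2 × 0.826^1 × 0.174^1 = 0.287448
P(M+4) = 0.174^2 = 0.030276
The M peak is largest (0.682276); scaling to 100 gives 100.00 : 42.13 : 4.44.

100.00 : 42.13 : 4.44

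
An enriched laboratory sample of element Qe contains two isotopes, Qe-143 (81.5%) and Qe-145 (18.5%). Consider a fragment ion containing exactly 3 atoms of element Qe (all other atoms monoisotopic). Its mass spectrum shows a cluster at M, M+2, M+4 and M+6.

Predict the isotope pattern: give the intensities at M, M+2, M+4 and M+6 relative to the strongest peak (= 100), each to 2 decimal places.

100.00 : 68.10 : 15.46 : 1.17

The 3 Qe atoms are independent, so intensities follow the terms of (0.815 + 0.185)^3.
P(M) = 0.815^3 = 0.541343
P(M+2) = 3 × 0.815^2 × 0.185^1 = 0.368645
P(M+4) = 3 × 0.815^1 × 0.185^2 = 0.083680
P(M+6) = 0.185^3 = 0.006332
The M peak is largest (0.541343); scaling to 100 gives 100.00 : 68.10 : 15.46 : 1.17.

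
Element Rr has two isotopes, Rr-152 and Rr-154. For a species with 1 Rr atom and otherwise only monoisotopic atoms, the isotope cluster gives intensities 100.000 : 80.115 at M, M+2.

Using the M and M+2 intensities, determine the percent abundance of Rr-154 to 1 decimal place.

44.5%

Write p for the Rr-152 fraction. I(M+2)/I(M) = [C(1,1)·p^0·(1−p)] / p^1 = 1·(1−p)/p = 80.115/100.000 = 0.8011
(1−p)/p = 0.8011/1 = 0.8011  ⇒  p = 1/(1 + 0.8011) = 0.5552
Rr-152: 55.5%, Rr-154: 44.5%.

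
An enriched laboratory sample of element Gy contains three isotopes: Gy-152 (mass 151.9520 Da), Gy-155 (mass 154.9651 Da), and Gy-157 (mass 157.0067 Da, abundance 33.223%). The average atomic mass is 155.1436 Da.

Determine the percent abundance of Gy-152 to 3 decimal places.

16.587%

The remaining 66.777% is split between Gy-152 (fraction x) and Gy-155 (fraction 0.66777 − x).
Substituting: 151.9520x + 154.9651(0.66777 − x) = 102.981264059
(151.9520 − 154.9651)x = -0.499780768  ⇒  x = 0.16587, y = 0.50190
Gy-152: 16.587%, Gy-155: 50.190%.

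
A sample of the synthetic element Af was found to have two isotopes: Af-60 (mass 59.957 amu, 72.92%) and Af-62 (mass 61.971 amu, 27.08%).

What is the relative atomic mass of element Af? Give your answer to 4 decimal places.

60.5024 amu

The abundance-weighted mean is 0.7292 × 59.957 + 0.2708 × 61.971
= 43.72064 + 16.78175 = 60.50239 amu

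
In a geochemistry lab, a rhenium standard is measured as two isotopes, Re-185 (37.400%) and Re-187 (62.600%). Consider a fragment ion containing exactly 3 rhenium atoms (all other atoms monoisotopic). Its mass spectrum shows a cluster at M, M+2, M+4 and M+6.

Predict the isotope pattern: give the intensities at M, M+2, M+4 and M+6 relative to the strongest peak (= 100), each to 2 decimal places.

The 3 Re atoms are independent, so intensities follow the terms of (0.37400 + 0.62600)^3.
P(M) = 0.37400^3 = 0.052314
P(M+2) = 3 × 0.37400^2 × 0.62600^1 = 0.262687
P(M+4) = 3 × 0.37400^1 × 0.62600^2 = 0.439685
P(M+6) = 0.62600^3 = 0.245314
The M+4 peak is largest (0.439685); scaling to 100 gives 11.90 : 59.74 : 100.00 : 55.79.

11.90 : 59.74 : 100.00 : 55.79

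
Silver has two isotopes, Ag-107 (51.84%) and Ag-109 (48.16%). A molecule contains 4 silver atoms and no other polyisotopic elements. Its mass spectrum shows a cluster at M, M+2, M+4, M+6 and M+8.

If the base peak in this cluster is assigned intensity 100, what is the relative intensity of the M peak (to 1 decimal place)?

19.3

Term probabilities: M 0.0722, M+2 0.2684, M+4 0.3740, M+6 0.2316, M+8 0.0538. Base peak = M+4.
P(M+4) = C(4,2) × 0.5184^2 × 0.4816^2 = 6 × 0.26873856 × 0.23193856 = 0.373985 (base)
P(M) = C(4,0) × 0.5184^4 × 0.4816^0 = 1 × 0.07222041 × 1.0000 = 0.072220
Relative intensity = 0.072220 / 0.373985 × 100 = 19.3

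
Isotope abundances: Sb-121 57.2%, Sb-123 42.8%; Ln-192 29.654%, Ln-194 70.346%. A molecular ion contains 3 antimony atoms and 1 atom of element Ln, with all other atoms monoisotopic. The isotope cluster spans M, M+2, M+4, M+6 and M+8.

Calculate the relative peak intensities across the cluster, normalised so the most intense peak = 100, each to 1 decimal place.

Antimony pattern (n=3): 0.18714925 : 0.42010426 : 0.31434374 : 0.07840275
Element Ln pattern (n=1): 0.29654 : 0.70346
Convolve the two distributions (both contribute in 2-u steps):
  M: 0.18714925×0.29654 = 0.055497
  M+2: 0.18714925×0.70346 + 0.42010426×0.29654 = 0.256230
  M+4: 0.42010426×0.70346 + 0.31434374×0.29654 = 0.388742
  M+6: 0.31434374×0.70346 + 0.07840275×0.29654 = 0.244378
  M+8: 0.07840275×0.70346 = 0.055153
Scale to base peak (0.388742) = 100: 14.3 : 65.9 : 100.0 : 62.9 : 14.2

14.3 : 65.9 : 100.0 : 62.9 : 14.2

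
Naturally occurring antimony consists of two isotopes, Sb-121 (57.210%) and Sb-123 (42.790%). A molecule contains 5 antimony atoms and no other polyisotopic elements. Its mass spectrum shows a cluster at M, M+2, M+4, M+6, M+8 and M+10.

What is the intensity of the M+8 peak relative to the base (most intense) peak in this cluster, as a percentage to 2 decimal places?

Term probabilities: M 0.0613, M+2 0.2292, M+4 0.3428, M+6 0.2564, M+8 0.0959, M+10 0.0143. Base peak = M+4.
P(M+4) = C(5,2) × 0.57210^3 × 0.42790^2 = 10 × 0.18724742 × 0.18309841 = 0.342847 (base)
P(M+8) = C(5,4) × 0.57210^1 × 0.42790^4 = 5 × 0.5721 × 0.03352503 = 0.095898
Relative intensity = 0.095898 / 0.342847 × 100 = 27.97

27.97%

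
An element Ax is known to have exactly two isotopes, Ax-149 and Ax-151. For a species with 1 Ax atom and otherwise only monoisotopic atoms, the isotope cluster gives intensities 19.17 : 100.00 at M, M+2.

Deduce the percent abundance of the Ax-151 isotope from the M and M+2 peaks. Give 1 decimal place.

If p is the fraction of Ax that is Ax-149, then I(M+2)/I(M) = [C(1,1)·p^0·(1−p)] / p^1 = 1·(1−p)/p = 100.00/19.17 = 5.2165
(1−p)/p = 5.2165/1 = 5.2165  ⇒  p = 1/(1 + 5.2165) = 0.1609
Ax-149: 16.1%, Ax-151: 83.9%.

83.9%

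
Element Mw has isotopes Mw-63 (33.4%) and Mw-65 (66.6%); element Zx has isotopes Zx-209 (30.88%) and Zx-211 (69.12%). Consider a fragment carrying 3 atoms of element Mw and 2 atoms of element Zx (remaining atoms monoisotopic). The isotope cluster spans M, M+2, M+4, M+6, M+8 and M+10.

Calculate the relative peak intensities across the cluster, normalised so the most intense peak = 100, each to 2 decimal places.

Element Mw pattern (n=3): 0.0372597 : 0.22288889 : 0.44444311 : 0.2954083
Element Zx pattern (n=2): 0.09535744 : 0.42688512 : 0.47775744
Convolve the two distributions (both contribute in 2-u steps):
  M: 0.0372597×0.09535744 = 0.003553
  M+2: 0.0372597×0.42688512 + 0.22288889×0.09535744 = 0.037160
  M+4: 0.0372597×0.47775744 + 0.22288889×0.42688512 + 0.44444311×0.09535744 = 0.155330
  M+6: 0.22288889×0.47775744 + 0.44444311×0.42688512 + 0.2954083×0.09535744 = 0.324382
  M+8: 0.44444311×0.47775744 + 0.2954083×0.42688512 = 0.338441
  M+10: 0.2954083×0.47775744 = 0.141134
Scale to base peak (0.338441) = 100: 1.05 : 10.98 : 45.90 : 95.85 : 100.00 : 41.70

1.05 : 10.98 : 45.90 : 95.85 : 100.00 : 41.70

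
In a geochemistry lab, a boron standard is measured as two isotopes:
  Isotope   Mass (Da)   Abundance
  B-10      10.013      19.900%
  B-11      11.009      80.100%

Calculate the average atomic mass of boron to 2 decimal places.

Weight each isotope mass by its fractional abundance: 0.19900 × 10.013 + 0.80100 × 11.009
= 1.9926 + 8.8182 = 10.8108 Da

10.81 Da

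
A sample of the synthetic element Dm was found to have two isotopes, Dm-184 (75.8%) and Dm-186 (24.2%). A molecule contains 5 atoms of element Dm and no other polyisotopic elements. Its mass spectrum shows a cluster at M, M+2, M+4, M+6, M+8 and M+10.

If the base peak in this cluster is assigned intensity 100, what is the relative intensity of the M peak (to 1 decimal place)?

62.6

Binomial terms of (0.758 + 0.242)^5: M 0.2502, M+2 0.3994, M+4 0.2551, M+6 0.0814, M+8 0.0130, M+10 0.0008 → M+2 is the base peak.
P(M+2) = C(5,1) × 0.758^4 × 0.242^1 = 5 × 0.33012379 × 0.2420 = 0.399450 (base)
P(M) = C(5,0) × 0.758^5 × 0.242^0 = 1 × 0.25023383 × 1.0000 = 0.250234
Relative intensity = 0.250234 / 0.399450 × 100 = 62.6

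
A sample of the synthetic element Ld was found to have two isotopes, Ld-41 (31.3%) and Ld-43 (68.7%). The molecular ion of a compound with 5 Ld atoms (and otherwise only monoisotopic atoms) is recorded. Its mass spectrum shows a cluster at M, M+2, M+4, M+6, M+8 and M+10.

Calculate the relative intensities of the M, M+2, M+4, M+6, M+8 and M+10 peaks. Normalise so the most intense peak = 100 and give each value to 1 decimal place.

0.9 : 9.5 : 41.5 : 91.1 : 100.0 : 43.9

Expanding (0.313 + 0.687)^5:
P(M) = 0.313^5 = 0.003004
P(M+2) = 5 × 0.313^4 × 0.687^1 = 0.032969
P(M+4) = 10 × 0.313^3 × 0.687^2 = 0.144726
P(M+6) = 10 × 0.313^2 × 0.687^3 = 0.317657
P(M+8) = 5 × 0.313^1 × 0.687^4 = 0.348611
P(M+10) = 0.687^5 = 0.153033
The M+8 peak is largest (0.348611); scaling to 100 gives 0.9 : 9.5 : 41.5 : 91.1 : 100.0 : 43.9.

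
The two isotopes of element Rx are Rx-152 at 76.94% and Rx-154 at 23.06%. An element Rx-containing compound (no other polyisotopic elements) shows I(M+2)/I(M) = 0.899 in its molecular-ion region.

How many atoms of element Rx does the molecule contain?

3

With n Rx atoms, P(M+2)/P(M) = C(n,1)·p^(n−1)q / p^n = n·q/p = n · 0.2306/0.7694.
n = 0.899 × 0.7694/0.2306 = 3.00 ≈ 3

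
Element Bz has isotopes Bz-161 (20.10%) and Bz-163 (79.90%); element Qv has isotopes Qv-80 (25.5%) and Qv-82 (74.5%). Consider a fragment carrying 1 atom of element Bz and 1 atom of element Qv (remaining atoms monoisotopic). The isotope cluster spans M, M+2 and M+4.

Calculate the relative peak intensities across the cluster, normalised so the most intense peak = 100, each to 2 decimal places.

Element Bz pattern (n=1): 0.2010 : 0.7990
Element Qv pattern (n=1): 0.2550 : 0.7450
Convolve the two distributions (both contribute in 2-u steps):
  M: 0.2010×0.2550 = 0.051255
  M+2: 0.2010×0.7450 + 0.7990×0.2550 = 0.353490
  M+4: 0.7990×0.7450 = 0.595255
Scale to base peak (0.595255) = 100: 8.61 : 59.38 : 100.00

8.61 : 59.38 : 100.00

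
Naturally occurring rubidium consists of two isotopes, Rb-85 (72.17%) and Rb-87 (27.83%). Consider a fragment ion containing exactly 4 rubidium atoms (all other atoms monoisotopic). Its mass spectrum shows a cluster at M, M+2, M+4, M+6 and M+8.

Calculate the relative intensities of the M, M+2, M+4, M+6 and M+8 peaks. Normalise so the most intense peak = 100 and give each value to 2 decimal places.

64.83 : 100.00 : 57.84 : 14.87 : 1.43

Each Rb atom is independently Rb-85 (p = 0.7217) or Rb-87 (q = 0.2783); the cluster is the binomial expansion (p + q)^4.
P(M) = 0.7217^4 = 0.271286
P(M+2) = 4 × 0.7217^3 × 0.2783^1 = 0.418450
P(M+4) = 6 × 0.7217^2 × 0.2783^2 = 0.242042
P(M+6) = 4 × 0.7217^1 × 0.2783^3 = 0.062224
P(M+8) = 0.2783^4 = 0.005999
The M+2 peak is largest (0.418450); scaling to 100 gives 64.83 : 100.00 : 57.84 : 14.87 : 1.43.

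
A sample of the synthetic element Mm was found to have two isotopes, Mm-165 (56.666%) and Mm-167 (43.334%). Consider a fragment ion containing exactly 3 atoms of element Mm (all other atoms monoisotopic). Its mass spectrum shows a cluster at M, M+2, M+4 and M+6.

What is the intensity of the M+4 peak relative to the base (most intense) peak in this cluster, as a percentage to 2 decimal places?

76.47%

Term probabilities: M 0.1820, M+2 0.4174, M+4 0.3192, M+6 0.0814. Base peak = M+2.
P(M+2) = C(3,1) × 0.56666^2 × 0.43334^1 = 3 × 0.32110356 × 0.43334 = 0.417441 (base)
P(M+4) = C(3,2) × 0.56666^1 × 0.43334^2 = 3 × 0.56666 × 0.18778356 = 0.319228
Relative intensity = 0.319228 / 0.417441 × 100 = 76.47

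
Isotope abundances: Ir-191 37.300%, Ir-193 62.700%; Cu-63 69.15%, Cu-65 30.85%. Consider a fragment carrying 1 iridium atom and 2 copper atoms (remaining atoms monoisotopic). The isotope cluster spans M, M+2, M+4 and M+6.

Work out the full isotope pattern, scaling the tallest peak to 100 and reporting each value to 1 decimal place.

38.9 : 100.0 : 66.0 : 13.0

Iridium pattern (n=1): 0.3730 : 0.6270
Copper pattern (n=2): 0.47817225 : 0.4266555 : 0.09517225
Convolve the two distributions (both contribute in 2-u steps):
  M: 0.3730×0.47817225 = 0.178358
  M+2: 0.3730×0.4266555 + 0.6270×0.47817225 = 0.458957
  M+4: 0.3730×0.09517225 + 0.6270×0.4266555 = 0.303012
  M+6: 0.6270×0.09517225 = 0.059673
Scale to base peak (0.458957) = 100: 38.9 : 100.0 : 66.0 : 13.0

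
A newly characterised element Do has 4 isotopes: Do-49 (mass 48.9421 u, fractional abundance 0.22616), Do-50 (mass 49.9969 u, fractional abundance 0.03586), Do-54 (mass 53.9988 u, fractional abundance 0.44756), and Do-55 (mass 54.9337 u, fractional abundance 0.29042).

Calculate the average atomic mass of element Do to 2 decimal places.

52.98 u

Weight each isotope mass by its fractional abundance: 0.22616 × 48.9421 + 0.03586 × 49.9969 + 0.44756 × 53.9988 + 0.29042 × 54.9337
= 11.06875 + 1.79289 + 24.16770 + 15.95385 = 52.98319 u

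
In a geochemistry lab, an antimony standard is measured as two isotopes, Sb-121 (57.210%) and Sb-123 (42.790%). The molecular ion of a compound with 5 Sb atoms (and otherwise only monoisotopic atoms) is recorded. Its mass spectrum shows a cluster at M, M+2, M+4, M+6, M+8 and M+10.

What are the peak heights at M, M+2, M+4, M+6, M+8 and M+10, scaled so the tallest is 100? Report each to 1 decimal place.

17.9 : 66.8 : 100.0 : 74.8 : 28.0 : 4.2

The 5 Sb atoms are independent, so intensities follow the terms of (0.57210 + 0.42790)^5.
P(M) = 0.57210^5 = 0.061286
P(M+2) = 5 × 0.57210^4 × 0.42790^1 = 0.229192
P(M+4) = 10 × 0.57210^3 × 0.42790^2 = 0.342847
P(M+6) = 10 × 0.57210^2 × 0.42790^3 = 0.256431
P(M+8) = 5 × 0.57210^1 × 0.42790^4 = 0.095898
P(M+10) = 0.42790^5 = 0.014345
The M+4 peak is largest (0.342847); scaling to 100 gives 17.9 : 66.8 : 100.0 : 74.8 : 28.0 : 4.2.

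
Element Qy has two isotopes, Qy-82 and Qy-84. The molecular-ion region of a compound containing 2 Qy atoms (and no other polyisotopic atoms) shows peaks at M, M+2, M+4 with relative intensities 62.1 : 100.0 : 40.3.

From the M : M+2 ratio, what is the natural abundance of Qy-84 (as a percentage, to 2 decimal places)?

44.60%

If p is the fraction of Qy that is Qy-82, then I(M+2)/I(M) = [C(2,1)·p^1·(1−p)] / p^2 = 2·(1−p)/p = 100.0/62.1 = 1.6103
(1−p)/p = 1.6103/2 = 0.8052  ⇒  p = 1/(1 + 0.8052) = 0.5540
Qy-82: 55.40%, Qy-84: 44.60%.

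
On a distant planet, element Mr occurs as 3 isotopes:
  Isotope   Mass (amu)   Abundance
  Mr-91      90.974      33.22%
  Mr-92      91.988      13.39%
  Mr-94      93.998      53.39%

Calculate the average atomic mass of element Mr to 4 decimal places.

92.7243 amu

Average mass = Σ (abundance × isotope mass) = 0.3322 × 90.974 + 0.1339 × 91.988 + 0.5339 × 93.998
= 30.22156 + 12.31719 + 50.18553 = 92.72428 amu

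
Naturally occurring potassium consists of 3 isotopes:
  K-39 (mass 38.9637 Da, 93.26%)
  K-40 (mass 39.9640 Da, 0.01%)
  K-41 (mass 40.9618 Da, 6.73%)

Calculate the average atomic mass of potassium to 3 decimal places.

Weight each isotope mass by its fractional abundance: 0.9326 × 38.9637 + 0.0001 × 39.9640 + 0.0673 × 40.9618
= 36.33755 + 0.00400 + 2.75673 = 39.09828 Da

39.098 Da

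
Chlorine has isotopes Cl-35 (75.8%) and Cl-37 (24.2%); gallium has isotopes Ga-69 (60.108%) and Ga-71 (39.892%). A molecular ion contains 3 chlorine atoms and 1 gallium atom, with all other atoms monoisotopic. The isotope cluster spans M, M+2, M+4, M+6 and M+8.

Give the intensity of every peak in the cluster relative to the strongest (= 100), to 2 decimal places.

61.67 : 100.00 : 58.06 : 14.52 : 1.33

Chlorine pattern (n=3): 0.43551951 : 0.41713346 : 0.13317454 : 0.01417249
Gallium pattern (n=1): 0.60108 : 0.39892
Convolve the two distributions (both contribute in 2-u steps):
  M: 0.43551951×0.60108 = 0.261782
  M+2: 0.43551951×0.39892 + 0.41713346×0.60108 = 0.424468
  M+4: 0.41713346×0.39892 + 0.13317454×0.60108 = 0.246451
  M+6: 0.13317454×0.39892 + 0.01417249×0.60108 = 0.061645
  M+8: 0.01417249×0.39892 = 0.005654
Scale to base peak (0.424468) = 100: 61.67 : 100.00 : 58.06 : 14.52 : 1.33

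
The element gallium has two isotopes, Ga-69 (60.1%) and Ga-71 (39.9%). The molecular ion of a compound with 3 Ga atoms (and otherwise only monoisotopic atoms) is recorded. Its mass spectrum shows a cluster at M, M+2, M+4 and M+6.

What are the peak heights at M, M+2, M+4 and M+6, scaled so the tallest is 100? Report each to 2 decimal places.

Each Ga atom is independently Ga-69 (p = 0.601) or Ga-71 (q = 0.399); the cluster is the binomial expansion (p + q)^3.
P(M) = 0.601^3 = 0.217082
P(M+2) = 3 × 0.601^2 × 0.399^1 = 0.432358
P(M+4) = 3 × 0.601^1 × 0.399^2 = 0.287039
P(M+6) = 0.399^3 = 0.063521
The M+2 peak is largest (0.432358); scaling to 100 gives 50.21 : 100.00 : 66.39 : 14.69.

50.21 : 100.00 : 66.39 : 14.69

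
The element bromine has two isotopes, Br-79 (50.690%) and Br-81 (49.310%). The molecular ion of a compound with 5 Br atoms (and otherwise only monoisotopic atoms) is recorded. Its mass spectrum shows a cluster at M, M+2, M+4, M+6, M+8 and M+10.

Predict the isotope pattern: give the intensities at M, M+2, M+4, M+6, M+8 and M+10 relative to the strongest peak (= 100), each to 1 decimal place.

Each Br atom is independently Br-79 (p = 0.50690) or Br-81 (q = 0.49310); the cluster is the binomial expansion (p + q)^5.
P(M) = 0.50690^5 = 0.033467
P(M+2) = 5 × 0.50690^4 × 0.49310^1 = 0.162777
P(M+4) = 10 × 0.50690^3 × 0.49310^2 = 0.316692
P(M+6) = 10 × 0.50690^2 × 0.49310^3 = 0.308070
P(M+8) = 5 × 0.50690^1 × 0.49310^4 = 0.149842
P(M+10) = 0.49310^5 = 0.029152
The M+4 peak is largest (0.316692); scaling to 100 gives 10.6 : 51.4 : 100.0 : 97.3 : 47.3 : 9.2.

10.6 : 51.4 : 100.0 : 97.3 : 47.3 : 9.2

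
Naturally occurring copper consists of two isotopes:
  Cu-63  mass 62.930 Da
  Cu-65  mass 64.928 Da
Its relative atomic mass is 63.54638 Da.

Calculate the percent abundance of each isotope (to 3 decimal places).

Writing the weighted mean with unknown fraction x of Cu-63:
62.930·x + 64.928·(1 − x) = 63.54638
(62.930 − 64.928)·x = 63.54638 − 64.928
x = -1.38162 / -1.998 = 0.69150 → 69.150% Cu-63, 30.850% Cu-65.

Cu-63: 69.150%, Cu-65: 30.850%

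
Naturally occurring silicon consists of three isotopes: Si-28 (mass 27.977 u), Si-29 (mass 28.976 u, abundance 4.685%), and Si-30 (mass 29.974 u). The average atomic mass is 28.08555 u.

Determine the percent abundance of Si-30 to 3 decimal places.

3.092%

Let x and y be the fractions of Si-28 and Si-30. Then x + y = 1 − 0.04685 = 0.95315 and 27.977x + 29.974y = 28.08555 − 0.04685×28.976 = 26.7280244.
Substituting: 27.977x + 29.974(0.95315 − x) = 26.7280244
(27.977 − 29.974)x = -1.8416937  ⇒  x = 0.92223, y = 0.03092
Si-28: 92.223%, Si-30: 3.092%.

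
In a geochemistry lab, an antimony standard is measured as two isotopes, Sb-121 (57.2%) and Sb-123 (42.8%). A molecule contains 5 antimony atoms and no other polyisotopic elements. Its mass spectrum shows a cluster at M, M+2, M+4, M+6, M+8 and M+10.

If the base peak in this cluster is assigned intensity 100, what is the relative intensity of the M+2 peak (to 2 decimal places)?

66.82

Term probabilities: M 0.0612, M+2 0.2291, M+4 0.3428, M+6 0.2565, M+8 0.0960, M+10 0.0144. Base peak = M+4.
P(M+4) = C(5,2) × 0.572^3 × 0.428^2 = 10 × 0.18714925 × 0.183184 = 0.342827 (base)
P(M+2) = C(5,1) × 0.572^4 × 0.428^1 = 5 × 0.10704937 × 0.4280 = 0.229086
Relative intensity = 0.229086 / 0.342827 × 100 = 66.82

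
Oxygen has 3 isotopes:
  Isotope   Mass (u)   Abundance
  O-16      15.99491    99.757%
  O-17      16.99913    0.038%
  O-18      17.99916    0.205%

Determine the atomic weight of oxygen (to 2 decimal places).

16.00 u

Ar = Σ fᵢ·mᵢ = 0.99757 × 15.99491 + 0.00038 × 16.99913 + 0.00205 × 17.99916
= 15.956042 + 0.006460 + 0.036898 = 15.999400 u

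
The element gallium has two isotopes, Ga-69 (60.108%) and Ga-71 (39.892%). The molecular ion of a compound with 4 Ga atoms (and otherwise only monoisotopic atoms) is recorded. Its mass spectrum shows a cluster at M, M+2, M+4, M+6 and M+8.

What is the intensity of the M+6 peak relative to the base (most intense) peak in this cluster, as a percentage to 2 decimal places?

44.05%

Binomial terms of (0.60108 + 0.39892)^4: M 0.1305, M+2 0.3465, M+4 0.3450, M+6 0.1526, M+8 0.0253 → M+2 is the base peak.
P(M+2) = C(4,1) × 0.60108^3 × 0.39892^1 = 4 × 0.2171685 × 0.39892 = 0.346531 (base)
P(M+6) = C(4,3) × 0.60108^1 × 0.39892^3 = 4 × 0.60108 × 0.063483 = 0.152633
Relative intensity = 0.152633 / 0.346531 × 100 = 44.05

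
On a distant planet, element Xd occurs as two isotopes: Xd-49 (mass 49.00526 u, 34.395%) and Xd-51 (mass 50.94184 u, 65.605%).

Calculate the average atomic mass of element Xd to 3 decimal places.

50.276 u

Ar = Σ fᵢ·mᵢ = 0.34395 × 49.00526 + 0.65605 × 50.94184
= 16.855359 + 33.420394 = 50.275753 u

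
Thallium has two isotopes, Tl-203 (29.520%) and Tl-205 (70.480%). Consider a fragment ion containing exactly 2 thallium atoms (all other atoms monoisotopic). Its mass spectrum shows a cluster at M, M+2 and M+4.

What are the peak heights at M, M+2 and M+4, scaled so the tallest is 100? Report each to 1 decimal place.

17.5 : 83.8 : 100.0

The 2 Tl atoms are independent, so intensities follow the terms of (0.29520 + 0.70480)^2.
P(M) = 0.29520^2 = 0.087143
P(M+2) = 2 × 0.29520^1 × 0.70480^1 = 0.416114
P(M+4) = 0.70480^2 = 0.496743
The M+4 peak is largest (0.496743); scaling to 100 gives 17.5 : 83.8 : 100.0.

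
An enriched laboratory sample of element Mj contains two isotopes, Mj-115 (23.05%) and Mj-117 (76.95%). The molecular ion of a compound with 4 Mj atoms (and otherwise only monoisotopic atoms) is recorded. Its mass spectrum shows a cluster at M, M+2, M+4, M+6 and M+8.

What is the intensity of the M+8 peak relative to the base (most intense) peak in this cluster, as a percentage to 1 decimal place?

Binomial terms of (0.2305 + 0.7695)^4: M 0.0028, M+2 0.0377, M+4 0.1888, M+6 0.4201, M+8 0.3506 → M+6 is the base peak.
P(M+6) = C(4,3) × 0.2305^1 × 0.7695^3 = 4 × 0.2305 × 0.45564423 = 0.420104 (base)
P(M+8) = C(4,4) × 0.2305^0 × 0.7695^4 = 1 × 1.0000 × 0.35061823 = 0.350618
Relative intensity = 0.350618 / 0.420104 × 100 = 83.5

83.5%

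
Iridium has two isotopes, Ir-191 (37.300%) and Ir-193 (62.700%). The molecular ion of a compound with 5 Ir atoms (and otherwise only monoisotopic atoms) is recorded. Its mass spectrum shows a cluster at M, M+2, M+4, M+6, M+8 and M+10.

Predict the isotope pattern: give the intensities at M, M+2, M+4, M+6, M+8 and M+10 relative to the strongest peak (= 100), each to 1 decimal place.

Expanding (0.37300 + 0.62700)^5:
P(M) = 0.37300^5 = 0.007220
P(M+2) = 5 × 0.37300^4 × 0.62700^1 = 0.060684
P(M+4) = 10 × 0.37300^3 × 0.62700^2 = 0.204015
P(M+6) = 10 × 0.37300^2 × 0.62700^3 = 0.342942
P(M+8) = 5 × 0.37300^1 × 0.62700^4 = 0.288237
P(M+10) = 0.62700^5 = 0.096903
The M+6 peak is largest (0.342942); scaling to 100 gives 2.1 : 17.7 : 59.5 : 100.0 : 84.0 : 28.3.

2.1 : 17.7 : 59.5 : 100.0 : 84.0 : 28.3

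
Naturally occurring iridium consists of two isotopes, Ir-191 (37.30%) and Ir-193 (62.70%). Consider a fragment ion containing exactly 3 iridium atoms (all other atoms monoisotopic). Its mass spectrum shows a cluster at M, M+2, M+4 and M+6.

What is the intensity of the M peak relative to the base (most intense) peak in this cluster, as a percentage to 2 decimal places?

Binomial terms of (0.3730 + 0.6270)^3: M 0.0519, M+2 0.2617, M+4 0.4399, M+6 0.2465 → M+4 is the base peak.
P(M+4) = C(3,2) × 0.3730^1 × 0.6270^2 = 3 × 0.3730 × 0.393129 = 0.439911 (base)
P(M) = C(3,0) × 0.3730^3 × 0.6270^0 = 1 × 0.05189512 × 1.0000 = 0.051895
Relative intensity = 0.051895 / 0.439911 × 100 = 11.80

11.80%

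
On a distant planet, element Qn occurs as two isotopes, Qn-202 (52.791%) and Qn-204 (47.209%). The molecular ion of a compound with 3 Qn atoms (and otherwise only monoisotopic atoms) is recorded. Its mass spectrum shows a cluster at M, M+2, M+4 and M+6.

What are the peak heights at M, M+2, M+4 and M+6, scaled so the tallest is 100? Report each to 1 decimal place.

37.3 : 100.0 : 89.4 : 26.7

Expanding (0.52791 + 0.47209)^3:
P(M) = 0.52791^3 = 0.147123
P(M+2) = 3 × 0.52791^2 × 0.47209^1 = 0.394699
P(M+4) = 3 × 0.52791^1 × 0.47209^2 = 0.352964
P(M+6) = 0.47209^3 = 0.105214
The M+2 peak is largest (0.394699); scaling to 100 gives 37.3 : 100.0 : 89.4 : 26.7.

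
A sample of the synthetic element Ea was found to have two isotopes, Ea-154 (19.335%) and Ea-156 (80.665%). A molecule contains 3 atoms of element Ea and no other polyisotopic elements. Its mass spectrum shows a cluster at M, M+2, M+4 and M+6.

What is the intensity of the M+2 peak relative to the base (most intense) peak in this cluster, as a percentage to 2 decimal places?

Binomial terms of (0.19335 + 0.80665)^3: M 0.0072, M+2 0.0905, M+4 0.3774, M+6 0.5249 → M+6 is the base peak.
P(M+6) = C(3,3) × 0.19335^0 × 0.80665^3 = 1 × 1.0000 × 0.52487443 = 0.524874 (base)
P(M+2) = C(3,1) × 0.19335^2 × 0.80665^1 = 3 × 0.03738422 × 0.80665 = 0.090468
Relative intensity = 0.090468 / 0.524874 × 100 = 17.24

17.24%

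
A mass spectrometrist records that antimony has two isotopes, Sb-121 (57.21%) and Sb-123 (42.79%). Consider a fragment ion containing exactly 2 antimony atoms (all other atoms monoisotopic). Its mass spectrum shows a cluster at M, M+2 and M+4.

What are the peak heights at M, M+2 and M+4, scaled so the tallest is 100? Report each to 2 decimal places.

66.85 : 100.00 : 37.40

The 2 Sb atoms are independent, so intensities follow the terms of (0.5721 + 0.4279)^2.
P(M) = 0.5721^2 = 0.327298
P(M+2) = 2 × 0.5721^1 × 0.4279^1 = 0.489603
P(M+4) = 0.4279^2 = 0.183098
The M+2 peak is largest (0.489603); scaling to 100 gives 66.85 : 100.00 : 37.40.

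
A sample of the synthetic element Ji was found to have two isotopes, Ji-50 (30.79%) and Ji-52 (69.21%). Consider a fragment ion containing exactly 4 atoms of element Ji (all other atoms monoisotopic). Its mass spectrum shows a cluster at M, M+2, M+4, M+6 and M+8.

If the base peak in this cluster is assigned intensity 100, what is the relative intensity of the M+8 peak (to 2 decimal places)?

56.20

Term probabilities: M 0.0090, M+2 0.0808, M+4 0.2725, M+6 0.4083, M+8 0.2294. Base peak = M+6.
P(M+6) = C(4,3) × 0.3079^1 × 0.6921^3 = 4 × 0.3079 × 0.33151757 = 0.408297 (base)
P(M+8) = C(4,4) × 0.3079^0 × 0.6921^4 = 1 × 1.0000 × 0.22944331 = 0.229443
Relative intensity = 0.229443 / 0.408297 × 100 = 56.20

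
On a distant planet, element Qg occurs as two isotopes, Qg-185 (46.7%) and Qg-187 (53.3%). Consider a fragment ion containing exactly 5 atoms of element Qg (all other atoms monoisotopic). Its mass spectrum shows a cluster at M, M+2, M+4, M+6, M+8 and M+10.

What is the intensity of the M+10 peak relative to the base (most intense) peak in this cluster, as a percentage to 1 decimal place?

13.0%

Binomial terms of (0.467 + 0.533)^5: M 0.0222, M+2 0.1268, M+4 0.2893, M+6 0.3302, M+8 0.1884, M+10 0.0430 → M+6 is the base peak.
P(M+6) = C(5,3) × 0.467^2 × 0.533^3 = 10 × 0.218089 × 0.15141944 = 0.330229 (base)
P(M+10) = C(5,5) × 0.467^0 × 0.533^5 = 1 × 1.0000 × 0.0430166 = 0.043017
Relative intensity = 0.043017 / 0.330229 × 100 = 13.0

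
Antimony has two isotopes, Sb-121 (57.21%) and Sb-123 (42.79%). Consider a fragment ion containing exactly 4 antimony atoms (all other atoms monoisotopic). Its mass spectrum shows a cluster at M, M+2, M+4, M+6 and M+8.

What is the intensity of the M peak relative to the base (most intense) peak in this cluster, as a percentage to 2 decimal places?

29.79%

(0.5721 + 0.4279)^4 gives M 0.1071, M+2 0.3205, M+4 0.3596, M+6 0.1793, M+8 0.0335; the largest is M+4.
P(M+4) = C(4,2) × 0.5721^2 × 0.4279^2 = 6 × 0.32729841 × 0.18309841 = 0.359567 (base)
P(M) = C(4,0) × 0.5721^4 × 0.4279^0 = 1 × 0.10712425 × 1.0000 = 0.107124
Relative intensity = 0.107124 / 0.359567 × 100 = 29.79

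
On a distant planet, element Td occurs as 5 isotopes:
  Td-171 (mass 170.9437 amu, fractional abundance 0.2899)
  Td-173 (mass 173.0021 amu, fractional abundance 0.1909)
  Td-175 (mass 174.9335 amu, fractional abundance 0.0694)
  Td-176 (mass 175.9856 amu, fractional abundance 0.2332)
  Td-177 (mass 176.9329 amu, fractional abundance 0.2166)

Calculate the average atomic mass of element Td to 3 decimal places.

174.087 amu

The abundance-weighted mean is 0.2899 × 170.9437 + 0.1909 × 173.0021 + 0.0694 × 174.9335 + 0.2332 × 175.9856 + 0.2166 × 176.9329
= 49.55658 + 33.02610 + 12.14038 + 41.03984 + 38.32367 = 174.08657 amu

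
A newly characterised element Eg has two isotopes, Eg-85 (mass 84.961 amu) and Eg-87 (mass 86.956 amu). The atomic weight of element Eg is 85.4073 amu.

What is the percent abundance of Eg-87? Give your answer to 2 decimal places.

With x = fraction of Eg-85 (so Eg-87 is 1 − x):
84.961·x + 86.956·(1 − x) = 85.4073
(84.961 − 86.956)·x = 85.4073 − 86.956
x = -1.5487 / -1.995 = 0.77629 → 77.63% Eg-85, 22.37% Eg-87.

22.37%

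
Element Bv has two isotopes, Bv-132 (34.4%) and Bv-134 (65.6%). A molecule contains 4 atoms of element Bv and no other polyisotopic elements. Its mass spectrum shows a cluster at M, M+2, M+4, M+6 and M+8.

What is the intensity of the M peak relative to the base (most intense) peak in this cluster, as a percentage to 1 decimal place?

(0.344 + 0.656)^4 gives M 0.0140, M+2 0.1068, M+4 0.3055, M+6 0.3884, M+8 0.1852; the largest is M+6.
P(M+6) = C(4,3) × 0.344^1 × 0.656^3 = 4 × 0.3440 × 0.28230042 = 0.388445 (base)
P(M) = C(4,0) × 0.344^4 × 0.656^0 = 1 × 0.01400341 × 1.0000 = 0.014003
Relative intensity = 0.014003 / 0.388445 × 100 = 3.6

3.6%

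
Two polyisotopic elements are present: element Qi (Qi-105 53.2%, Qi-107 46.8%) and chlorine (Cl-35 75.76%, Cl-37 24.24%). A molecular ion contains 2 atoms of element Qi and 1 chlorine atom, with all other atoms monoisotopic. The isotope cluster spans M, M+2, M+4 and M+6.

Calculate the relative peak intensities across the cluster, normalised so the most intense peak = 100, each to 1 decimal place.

48.1 : 100.0 : 64.3 : 11.9

Element Qi pattern (n=2): 0.283024 : 0.497952 : 0.219024
Chlorine pattern (n=1): 0.7576 : 0.2424
Convolve the two distributions (both contribute in 2-u steps):
  M: 0.283024×0.7576 = 0.214419
  M+2: 0.283024×0.2424 + 0.497952×0.7576 = 0.445853
  M+4: 0.497952×0.2424 + 0.219024×0.7576 = 0.286636
  M+6: 0.219024×0.2424 = 0.053091
Scale to base peak (0.445853) = 100: 48.1 : 100.0 : 64.3 : 11.9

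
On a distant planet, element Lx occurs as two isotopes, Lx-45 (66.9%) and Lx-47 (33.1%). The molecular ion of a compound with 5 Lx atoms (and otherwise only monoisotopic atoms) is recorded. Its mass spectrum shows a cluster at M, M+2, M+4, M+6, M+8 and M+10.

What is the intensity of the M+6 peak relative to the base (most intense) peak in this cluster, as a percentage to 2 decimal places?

Binomial terms of (0.669 + 0.331)^5: M 0.1340, M+2 0.3315, M+4 0.3280, M+6 0.1623, M+8 0.0402, M+10 0.0040 → M+2 is the base peak.
P(M+2) = C(5,1) × 0.669^4 × 0.331^1 = 5 × 0.20031085 × 0.3310 = 0.331514 (base)
P(M+6) = C(5,3) × 0.669^2 × 0.331^3 = 10 × 0.447561 × 0.03626469 = 0.162307
Relative intensity = 0.162307 / 0.331514 × 100 = 48.96

48.96%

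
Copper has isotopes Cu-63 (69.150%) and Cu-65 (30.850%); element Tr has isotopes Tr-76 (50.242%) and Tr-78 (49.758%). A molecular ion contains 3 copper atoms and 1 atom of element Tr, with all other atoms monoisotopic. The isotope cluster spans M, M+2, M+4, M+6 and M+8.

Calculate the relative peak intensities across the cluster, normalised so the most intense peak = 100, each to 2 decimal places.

Copper pattern (n=3): 0.33065611 : 0.44254842 : 0.19743483 : 0.02936064
Element Tr pattern (n=1): 0.50242 : 0.49758
Convolve the two distributions (both contribute in 2-u steps):
  M: 0.33065611×0.50242 = 0.166128
  M+2: 0.33065611×0.49758 + 0.44254842×0.50242 = 0.386873
  M+4: 0.44254842×0.49758 + 0.19743483×0.50242 = 0.319398
  M+6: 0.19743483×0.49758 + 0.02936064×0.50242 = 0.112991
  M+8: 0.02936064×0.49758 = 0.014609
Scale to base peak (0.386873) = 100: 42.94 : 100.00 : 82.56 : 29.21 : 3.78

42.94 : 100.00 : 82.56 : 29.21 : 3.78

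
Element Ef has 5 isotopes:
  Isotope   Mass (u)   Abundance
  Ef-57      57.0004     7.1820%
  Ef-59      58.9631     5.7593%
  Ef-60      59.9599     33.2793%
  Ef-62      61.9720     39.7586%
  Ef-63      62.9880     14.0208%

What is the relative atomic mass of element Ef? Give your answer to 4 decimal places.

Ar = Σ fᵢ·mᵢ = 0.071820 × 57.0004 + 0.057593 × 58.9631 + 0.332793 × 59.9599 + 0.397586 × 61.9720 + 0.140208 × 62.9880
= 4.09377 + 3.39586 + 19.95424 + 24.63920 + 8.83142 = 60.91449 u

60.9145 u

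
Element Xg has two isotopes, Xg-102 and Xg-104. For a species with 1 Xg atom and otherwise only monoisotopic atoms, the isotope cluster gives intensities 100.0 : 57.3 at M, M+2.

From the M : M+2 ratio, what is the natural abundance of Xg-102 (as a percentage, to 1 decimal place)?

63.6%

Let p = fractional abundance of Xg-102. I(M+2)/I(M) = [C(1,1)·p^0·(1−p)] / p^1 = 1·(1−p)/p = 57.3/100.0 = 0.5730
(1−p)/p = 0.5730/1 = 0.5730  ⇒  p = 1/(1 + 0.5730) = 0.6357
Xg-102: 63.6%, Xg-104: 36.4%.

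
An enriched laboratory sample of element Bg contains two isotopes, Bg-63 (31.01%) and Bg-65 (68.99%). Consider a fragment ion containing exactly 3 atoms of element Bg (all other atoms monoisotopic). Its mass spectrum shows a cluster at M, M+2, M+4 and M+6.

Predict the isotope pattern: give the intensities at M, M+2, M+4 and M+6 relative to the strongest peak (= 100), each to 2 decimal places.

6.73 : 44.95 : 100.00 : 74.16

The 3 Bg atoms are independent, so intensities follow the terms of (0.3101 + 0.6899)^3.
P(M) = 0.3101^3 = 0.029820
P(M+2) = 3 × 0.3101^2 × 0.6899^1 = 0.199027
P(M+4) = 3 × 0.3101^1 × 0.6899^2 = 0.442787
P(M+6) = 0.6899^3 = 0.328366
The M+4 peak is largest (0.442787); scaling to 100 gives 6.73 : 44.95 : 100.00 : 74.16.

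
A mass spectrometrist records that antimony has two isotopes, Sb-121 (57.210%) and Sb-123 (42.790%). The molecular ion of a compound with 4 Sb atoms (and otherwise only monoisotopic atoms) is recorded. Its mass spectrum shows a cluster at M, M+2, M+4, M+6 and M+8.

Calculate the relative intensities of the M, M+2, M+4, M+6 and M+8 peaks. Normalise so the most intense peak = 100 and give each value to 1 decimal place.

29.8 : 89.1 : 100.0 : 49.9 : 9.3

The 4 Sb atoms are independent, so intensities follow the terms of (0.57210 + 0.42790)^4.
P(M) = 0.57210^4 = 0.107124
P(M+2) = 4 × 0.57210^3 × 0.42790^1 = 0.320493
P(M+4) = 6 × 0.57210^2 × 0.42790^2 = 0.359567
P(M+6) = 4 × 0.57210^1 × 0.42790^3 = 0.179291
P(M+8) = 0.42790^4 = 0.033525
The M+4 peak is largest (0.359567); scaling to 100 gives 29.8 : 89.1 : 100.0 : 49.9 : 9.3.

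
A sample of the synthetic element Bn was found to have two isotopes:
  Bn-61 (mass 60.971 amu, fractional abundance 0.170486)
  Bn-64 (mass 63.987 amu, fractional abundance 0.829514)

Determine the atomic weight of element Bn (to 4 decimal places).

Ar = Σ fᵢ·mᵢ = 0.170486 × 60.971 + 0.829514 × 63.987
= 10.39470 + 53.07811 = 63.47281 amu

63.4728 amu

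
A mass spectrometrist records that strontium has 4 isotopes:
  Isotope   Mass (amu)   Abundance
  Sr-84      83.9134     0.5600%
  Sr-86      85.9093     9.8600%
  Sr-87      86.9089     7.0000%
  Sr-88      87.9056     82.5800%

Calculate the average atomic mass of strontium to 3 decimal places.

Average mass = Σ (abundance × isotope mass) = 0.005600 × 83.9134 + 0.098600 × 85.9093 + 0.070000 × 86.9089 + 0.825800 × 87.9056
= 0.46992 + 8.47066 + 6.08362 + 72.59244 = 87.61664 amu

87.617 amu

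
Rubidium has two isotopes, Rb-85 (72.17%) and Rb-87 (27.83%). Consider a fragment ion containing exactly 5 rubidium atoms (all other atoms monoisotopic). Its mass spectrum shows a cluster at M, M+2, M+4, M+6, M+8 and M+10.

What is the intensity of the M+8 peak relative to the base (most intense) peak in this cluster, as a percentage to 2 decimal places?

(0.7217 + 0.2783)^5 gives M 0.1958, M+2 0.3775, M+4 0.2911, M+6 0.1123, M+8 0.0216, M+10 0.0017; the largest is M+2.
P(M+2) = C(5,1) × 0.7217^4 × 0.2783^1 = 5 × 0.27128565 × 0.2783 = 0.377494 (base)
P(M+8) = C(5,4) × 0.7217^1 × 0.2783^4 = 5 × 0.7217 × 0.00599864 = 0.021646
Relative intensity = 0.021646 / 0.377494 × 100 = 5.73

5.73%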